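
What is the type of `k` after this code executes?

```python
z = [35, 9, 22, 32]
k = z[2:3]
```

Slicing a list always returns a list

list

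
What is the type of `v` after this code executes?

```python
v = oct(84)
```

oct() returns str representation

str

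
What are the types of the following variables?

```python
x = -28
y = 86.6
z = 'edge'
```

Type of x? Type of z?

x is int; z is str

int, str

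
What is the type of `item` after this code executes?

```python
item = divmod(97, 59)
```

divmod() returns a tuple (quotient, remainder)

tuple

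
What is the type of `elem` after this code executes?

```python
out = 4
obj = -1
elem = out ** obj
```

int ** negative int returns float

float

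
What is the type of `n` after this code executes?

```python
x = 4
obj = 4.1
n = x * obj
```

int * float returns float (4 * 4.1 = 16.4)

float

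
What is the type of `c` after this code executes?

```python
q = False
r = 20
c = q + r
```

bool + int returns int (False is 0, so 0 + 20 = 20)

int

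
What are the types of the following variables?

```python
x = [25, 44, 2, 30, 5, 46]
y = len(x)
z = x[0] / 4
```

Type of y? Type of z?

len() returns int; int / int returns float

int, float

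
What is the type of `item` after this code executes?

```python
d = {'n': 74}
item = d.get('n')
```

dict.get() returns the value (int) when key is found

int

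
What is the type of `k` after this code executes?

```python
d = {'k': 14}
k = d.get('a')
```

dict.get() returns None when key 'a' is not found and no default given

NoneType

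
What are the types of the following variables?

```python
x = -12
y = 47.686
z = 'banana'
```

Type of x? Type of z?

x is int; z is str

int, str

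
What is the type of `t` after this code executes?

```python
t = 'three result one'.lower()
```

str.lower() returns str

str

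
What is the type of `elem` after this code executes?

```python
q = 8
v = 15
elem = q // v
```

int // int returns int (8 // 15 = 0)

int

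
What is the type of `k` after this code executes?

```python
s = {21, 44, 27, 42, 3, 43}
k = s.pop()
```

Popping from a set of ints returns int

int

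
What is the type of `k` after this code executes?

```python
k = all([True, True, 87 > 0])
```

all() returns bool

bool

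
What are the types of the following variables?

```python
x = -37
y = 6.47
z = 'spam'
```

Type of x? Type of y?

x is int; y is float

int, float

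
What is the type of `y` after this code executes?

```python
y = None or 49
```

'or' with None returns the other value (49, int)

int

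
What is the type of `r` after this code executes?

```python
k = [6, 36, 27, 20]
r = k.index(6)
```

list.index() returns int

int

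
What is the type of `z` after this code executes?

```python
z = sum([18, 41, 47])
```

sum() of ints returns int

int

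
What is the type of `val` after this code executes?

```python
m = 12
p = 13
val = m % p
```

int % int returns int (12 % 13 = 12)

int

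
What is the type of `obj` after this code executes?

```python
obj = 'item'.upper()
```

str.upper() returns str

str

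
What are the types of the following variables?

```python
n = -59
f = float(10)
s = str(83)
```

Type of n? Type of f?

n is int; f is float

int, float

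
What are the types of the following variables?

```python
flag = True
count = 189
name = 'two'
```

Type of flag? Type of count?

flag is bool; count is int

bool, int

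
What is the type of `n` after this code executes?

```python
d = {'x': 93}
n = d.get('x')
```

dict.get() returns the value (int) when key is found

int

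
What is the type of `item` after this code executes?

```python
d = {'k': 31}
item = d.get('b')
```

dict.get() returns None when key 'b' is not found and no default given

NoneType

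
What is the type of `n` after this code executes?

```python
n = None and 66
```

'and' returns first falsy value (None)

NoneType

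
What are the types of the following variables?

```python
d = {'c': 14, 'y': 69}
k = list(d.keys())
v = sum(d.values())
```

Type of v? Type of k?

sum of int values returns int; list(...) returns list

int, list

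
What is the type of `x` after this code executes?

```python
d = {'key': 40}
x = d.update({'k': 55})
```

dict.update() returns None

NoneType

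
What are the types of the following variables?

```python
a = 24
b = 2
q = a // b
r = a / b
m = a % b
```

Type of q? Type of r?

int // int returns int; int / int returns float

int, float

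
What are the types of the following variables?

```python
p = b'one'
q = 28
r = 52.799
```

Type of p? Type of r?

p is bytes; r is float

bytes, float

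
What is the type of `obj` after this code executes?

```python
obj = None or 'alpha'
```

'or' with None returns the other value ('alpha', str)

str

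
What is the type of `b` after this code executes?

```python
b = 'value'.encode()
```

str.encode() returns bytes

bytes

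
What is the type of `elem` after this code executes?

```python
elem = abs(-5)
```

abs() of int returns int

int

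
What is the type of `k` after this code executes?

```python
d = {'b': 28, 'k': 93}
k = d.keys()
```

.keys() returns a dict_keys view object

dict_keys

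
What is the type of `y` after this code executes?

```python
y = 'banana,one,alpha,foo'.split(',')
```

str.split() returns list

list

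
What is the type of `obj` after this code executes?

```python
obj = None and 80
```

'and' returns first falsy value (None)

NoneType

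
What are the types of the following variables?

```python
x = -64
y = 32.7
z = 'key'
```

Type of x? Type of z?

x is int; z is str

int, str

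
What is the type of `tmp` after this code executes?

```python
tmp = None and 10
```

'and' returns first falsy value (None)

NoneType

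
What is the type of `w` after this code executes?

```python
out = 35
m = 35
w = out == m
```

Equality comparison returns bool

bool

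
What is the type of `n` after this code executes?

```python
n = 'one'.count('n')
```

str.count() returns int

int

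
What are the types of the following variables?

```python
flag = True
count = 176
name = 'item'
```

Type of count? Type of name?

count is int; name is str

int, str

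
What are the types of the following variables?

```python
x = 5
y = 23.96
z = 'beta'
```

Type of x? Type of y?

x is int; y is float

int, float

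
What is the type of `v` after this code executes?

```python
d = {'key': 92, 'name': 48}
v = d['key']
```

Accessing dict[str, int] with key 'key' returns int value 92

int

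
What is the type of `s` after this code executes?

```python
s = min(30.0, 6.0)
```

min() of floats returns float

float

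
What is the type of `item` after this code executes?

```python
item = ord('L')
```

ord() returns int (Unicode code point)

int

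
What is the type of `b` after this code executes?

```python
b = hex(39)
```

hex() returns str representation

str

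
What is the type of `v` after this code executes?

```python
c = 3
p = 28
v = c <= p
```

Comparison operators return bool

bool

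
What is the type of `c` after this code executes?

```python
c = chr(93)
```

chr() returns str (single character)

str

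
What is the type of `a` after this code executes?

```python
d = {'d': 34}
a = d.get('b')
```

dict.get() returns None when key 'b' is not found and no default given

NoneType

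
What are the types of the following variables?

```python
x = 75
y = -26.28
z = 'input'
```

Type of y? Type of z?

y is float; z is str

float, str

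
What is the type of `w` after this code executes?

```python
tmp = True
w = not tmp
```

'not' always returns bool

bool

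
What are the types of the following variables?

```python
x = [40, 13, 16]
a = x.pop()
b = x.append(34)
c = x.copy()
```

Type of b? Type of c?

list.append() returns None; list.copy() returns list

NoneType, list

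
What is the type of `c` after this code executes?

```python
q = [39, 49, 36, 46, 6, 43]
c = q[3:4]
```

Slicing a list always returns a list

list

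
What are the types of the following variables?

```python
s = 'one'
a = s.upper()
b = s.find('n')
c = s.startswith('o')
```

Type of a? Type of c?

str.upper() returns str; str.startswith() returns bool

str, bool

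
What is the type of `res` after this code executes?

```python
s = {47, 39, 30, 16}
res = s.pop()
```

Popping from a set of ints returns int

int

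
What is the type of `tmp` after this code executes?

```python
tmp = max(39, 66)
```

max() of ints returns int

int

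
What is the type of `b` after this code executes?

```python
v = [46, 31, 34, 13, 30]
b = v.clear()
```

list.clear() returns None

NoneType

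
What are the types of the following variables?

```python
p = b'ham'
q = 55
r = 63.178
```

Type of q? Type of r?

q is int; r is float

int, float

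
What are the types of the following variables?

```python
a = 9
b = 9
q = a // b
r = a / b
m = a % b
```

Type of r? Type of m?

int / int returns float; int % int returns int

float, int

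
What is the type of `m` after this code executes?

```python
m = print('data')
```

print() returns None

NoneType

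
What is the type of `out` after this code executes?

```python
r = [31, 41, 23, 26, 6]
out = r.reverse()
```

list.reverse() returns None

NoneType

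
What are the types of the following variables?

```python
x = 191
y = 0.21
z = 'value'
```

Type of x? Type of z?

x is int; z is str

int, str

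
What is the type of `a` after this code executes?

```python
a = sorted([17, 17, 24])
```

sorted() always returns list

list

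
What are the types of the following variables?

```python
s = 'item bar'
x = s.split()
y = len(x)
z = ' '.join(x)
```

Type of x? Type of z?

str.split() returns list; str.join() returns str

list, str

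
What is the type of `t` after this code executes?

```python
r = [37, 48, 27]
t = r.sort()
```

list.sort() returns None (sorts in place)

NoneType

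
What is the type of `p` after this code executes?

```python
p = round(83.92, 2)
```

round() with ndigits arg returns float

float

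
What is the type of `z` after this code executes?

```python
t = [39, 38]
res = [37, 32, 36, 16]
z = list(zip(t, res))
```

list(zip(...)) returns a list of tuples

list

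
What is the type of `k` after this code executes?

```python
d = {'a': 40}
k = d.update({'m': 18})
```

dict.update() returns None

NoneType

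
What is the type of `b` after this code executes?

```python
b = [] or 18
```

'or' returns first truthy value (18, which is int)

int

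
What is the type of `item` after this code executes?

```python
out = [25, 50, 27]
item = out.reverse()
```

list.reverse() returns None

NoneType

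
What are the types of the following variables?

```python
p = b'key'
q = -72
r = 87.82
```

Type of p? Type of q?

p is bytes; q is int

bytes, int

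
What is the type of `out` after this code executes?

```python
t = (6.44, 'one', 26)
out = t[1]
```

Index 1 of tuple is 'one' which is str

str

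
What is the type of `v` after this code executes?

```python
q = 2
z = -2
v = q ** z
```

int ** negative int returns float

float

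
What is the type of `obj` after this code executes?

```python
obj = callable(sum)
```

callable() returns bool

bool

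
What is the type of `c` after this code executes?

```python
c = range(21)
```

range() returns a range object

range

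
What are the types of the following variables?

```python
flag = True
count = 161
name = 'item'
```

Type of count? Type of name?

count is int; name is str

int, str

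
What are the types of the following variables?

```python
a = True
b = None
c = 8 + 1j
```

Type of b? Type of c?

b is NoneType; c is complex

NoneType, complex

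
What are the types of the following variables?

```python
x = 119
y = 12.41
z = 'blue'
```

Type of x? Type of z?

x is int; z is str

int, str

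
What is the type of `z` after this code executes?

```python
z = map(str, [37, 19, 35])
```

map() returns a map iterator object

map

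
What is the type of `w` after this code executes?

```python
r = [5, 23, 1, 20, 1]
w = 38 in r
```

'in' operator returns bool

bool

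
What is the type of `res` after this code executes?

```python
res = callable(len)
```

callable() returns bool

bool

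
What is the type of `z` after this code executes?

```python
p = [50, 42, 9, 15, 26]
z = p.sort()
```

list.sort() returns None (sorts in place)

NoneType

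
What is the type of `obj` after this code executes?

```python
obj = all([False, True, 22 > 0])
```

all() returns bool

bool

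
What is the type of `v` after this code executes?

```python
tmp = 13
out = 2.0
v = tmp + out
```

int + float returns float (13 + 2.0 = 15.0)

float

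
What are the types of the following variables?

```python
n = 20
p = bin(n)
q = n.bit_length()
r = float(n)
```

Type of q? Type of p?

int.bit_length() returns int; bin() returns str

int, str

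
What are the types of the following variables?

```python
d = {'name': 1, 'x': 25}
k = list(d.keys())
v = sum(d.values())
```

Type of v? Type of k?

sum of int values returns int; list(...) returns list

int, list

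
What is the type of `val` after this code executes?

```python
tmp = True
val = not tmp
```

'not' always returns bool

bool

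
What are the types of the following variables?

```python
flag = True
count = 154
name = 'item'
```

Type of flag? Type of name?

flag is bool; name is str

bool, str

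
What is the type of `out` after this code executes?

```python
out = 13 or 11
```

'or' returns the first truthy value (13, which is int)

int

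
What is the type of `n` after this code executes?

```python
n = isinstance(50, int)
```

isinstance() returns bool

bool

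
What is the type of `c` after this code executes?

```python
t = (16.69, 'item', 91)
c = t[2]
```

Index 2 of tuple is 91 which is int

int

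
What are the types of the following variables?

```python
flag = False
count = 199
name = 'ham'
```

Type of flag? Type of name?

flag is bool; name is str

bool, str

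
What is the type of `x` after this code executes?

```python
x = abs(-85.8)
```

abs() of float returns float

float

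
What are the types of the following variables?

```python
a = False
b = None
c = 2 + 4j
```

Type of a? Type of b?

a is bool; b is NoneType

bool, NoneType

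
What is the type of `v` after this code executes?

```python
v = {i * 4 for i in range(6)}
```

A set comprehension {expr for x in iterable} produces a set

set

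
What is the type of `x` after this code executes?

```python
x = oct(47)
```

oct() returns str representation

str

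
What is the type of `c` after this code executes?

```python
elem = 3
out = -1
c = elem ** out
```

int ** negative int returns float

float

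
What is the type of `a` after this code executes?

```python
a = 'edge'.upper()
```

str.upper() returns str

str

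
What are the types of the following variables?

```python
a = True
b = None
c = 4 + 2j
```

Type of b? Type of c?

b is NoneType; c is complex

NoneType, complex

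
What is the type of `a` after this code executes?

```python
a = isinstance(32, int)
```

isinstance() returns bool

bool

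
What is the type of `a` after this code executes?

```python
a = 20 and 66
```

'and' returns the last value when all truthy (66, which is int)

int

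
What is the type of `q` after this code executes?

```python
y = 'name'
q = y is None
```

'is' comparison returns bool

bool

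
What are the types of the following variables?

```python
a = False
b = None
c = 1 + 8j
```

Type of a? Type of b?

a is bool; b is NoneType

bool, NoneType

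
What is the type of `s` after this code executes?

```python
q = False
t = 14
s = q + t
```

bool + int returns int (False is 0, so 0 + 14 = 14)

int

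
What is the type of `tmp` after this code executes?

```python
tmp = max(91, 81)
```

max() of ints returns int

int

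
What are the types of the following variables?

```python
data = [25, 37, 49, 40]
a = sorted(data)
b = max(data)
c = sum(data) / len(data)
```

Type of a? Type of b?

sorted() returns list; max of ints returns int

list, int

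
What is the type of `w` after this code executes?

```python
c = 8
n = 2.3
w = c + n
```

int + float returns float (8 + 2.3 = 10.3)

float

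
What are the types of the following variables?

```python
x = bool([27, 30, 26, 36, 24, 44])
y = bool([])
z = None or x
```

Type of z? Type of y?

None or <bool> returns the bool; bool() returns bool

bool, bool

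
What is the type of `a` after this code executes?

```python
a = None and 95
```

'and' returns first falsy value (None)

NoneType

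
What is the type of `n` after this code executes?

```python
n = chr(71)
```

chr() returns str (single character)

str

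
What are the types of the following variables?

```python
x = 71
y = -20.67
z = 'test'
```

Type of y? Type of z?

y is float; z is str

float, str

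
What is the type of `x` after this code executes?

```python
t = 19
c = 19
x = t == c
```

Equality comparison returns bool

bool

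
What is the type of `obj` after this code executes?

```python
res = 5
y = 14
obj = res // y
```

int // int returns int (5 // 14 = 0)

int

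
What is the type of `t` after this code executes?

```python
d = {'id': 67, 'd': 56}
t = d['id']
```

Accessing dict[str, int] with key 'id' returns int value 67

int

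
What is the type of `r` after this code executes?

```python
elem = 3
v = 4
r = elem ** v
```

int ** positive int returns int (3 ** 4 = 81)

int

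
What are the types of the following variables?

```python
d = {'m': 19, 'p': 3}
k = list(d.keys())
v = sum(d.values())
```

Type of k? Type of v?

list(...) returns list; sum of int values returns int

list, int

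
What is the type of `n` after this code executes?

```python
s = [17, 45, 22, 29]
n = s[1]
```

Indexing a list of ints returns int (s[1] = 45)

int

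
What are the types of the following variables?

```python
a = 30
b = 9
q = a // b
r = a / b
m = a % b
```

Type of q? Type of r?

int // int returns int; int / int returns float

int, float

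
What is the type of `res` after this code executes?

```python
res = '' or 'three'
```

'or' returns first truthy value ('three', which is str)

str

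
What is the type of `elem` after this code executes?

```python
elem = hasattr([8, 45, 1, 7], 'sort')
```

hasattr() returns bool

bool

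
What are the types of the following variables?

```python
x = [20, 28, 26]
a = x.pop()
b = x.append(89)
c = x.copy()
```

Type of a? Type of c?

list.pop() returns the element (int); list.copy() returns list

int, list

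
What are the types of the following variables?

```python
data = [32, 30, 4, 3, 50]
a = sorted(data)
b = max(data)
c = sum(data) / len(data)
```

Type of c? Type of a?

int / int returns float; sorted() returns list

float, list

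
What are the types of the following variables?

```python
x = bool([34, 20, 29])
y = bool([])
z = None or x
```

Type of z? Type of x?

None or <bool> returns the bool; bool() returns bool

bool, bool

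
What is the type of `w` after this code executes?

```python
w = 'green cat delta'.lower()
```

str.lower() returns str

str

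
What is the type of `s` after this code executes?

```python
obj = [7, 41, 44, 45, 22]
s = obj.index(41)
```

list.index() returns int

int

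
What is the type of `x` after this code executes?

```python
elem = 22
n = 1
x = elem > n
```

Comparison operators return bool

bool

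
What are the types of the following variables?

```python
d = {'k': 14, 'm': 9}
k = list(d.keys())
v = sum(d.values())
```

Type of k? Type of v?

list(...) returns list; sum of int values returns int

list, int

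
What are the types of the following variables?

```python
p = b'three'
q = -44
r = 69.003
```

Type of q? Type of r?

q is int; r is float

int, float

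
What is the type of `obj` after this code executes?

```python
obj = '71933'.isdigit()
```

str.isdigit() returns bool

bool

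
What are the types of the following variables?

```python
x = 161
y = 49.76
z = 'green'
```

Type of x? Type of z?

x is int; z is str

int, str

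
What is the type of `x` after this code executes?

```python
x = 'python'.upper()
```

str.upper() returns str

str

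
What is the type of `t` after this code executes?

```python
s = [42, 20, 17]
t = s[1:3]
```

Slicing a list always returns a list

list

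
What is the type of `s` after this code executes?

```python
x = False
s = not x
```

'not' always returns bool

bool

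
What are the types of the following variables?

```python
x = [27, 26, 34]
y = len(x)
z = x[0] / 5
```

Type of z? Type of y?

int / int returns float; len() returns int

float, int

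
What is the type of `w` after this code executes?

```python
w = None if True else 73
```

Ternary: condition is True, if branch (None) taken → NoneType

NoneType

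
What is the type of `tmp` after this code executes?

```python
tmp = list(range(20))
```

list(range(...)) returns list

list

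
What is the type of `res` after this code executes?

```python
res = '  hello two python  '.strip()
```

str.strip() returns str

str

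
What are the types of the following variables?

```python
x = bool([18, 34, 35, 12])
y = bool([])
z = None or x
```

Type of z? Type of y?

None or <bool> returns the bool; bool() returns bool

bool, bool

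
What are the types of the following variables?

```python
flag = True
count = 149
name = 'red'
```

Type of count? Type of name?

count is int; name is str

int, str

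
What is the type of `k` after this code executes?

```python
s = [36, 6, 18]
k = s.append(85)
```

list.append() returns None (mutates in place)

NoneType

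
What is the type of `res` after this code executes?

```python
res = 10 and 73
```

'and' returns the last value when all truthy (73, which is int)

int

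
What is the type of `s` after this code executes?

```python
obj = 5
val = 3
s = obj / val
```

int / int always returns float in Python 3 (5 / 3 = 1.66667)

float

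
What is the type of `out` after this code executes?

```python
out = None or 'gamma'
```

'or' with None returns the other value ('gamma', str)

str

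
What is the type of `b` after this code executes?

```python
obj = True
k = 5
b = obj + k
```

bool + int returns int (True is 1, so 1 + 5 = 6)

int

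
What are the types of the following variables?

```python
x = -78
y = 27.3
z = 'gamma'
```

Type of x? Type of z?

x is int; z is str

int, str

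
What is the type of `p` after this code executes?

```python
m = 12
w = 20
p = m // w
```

int // int returns int (12 // 20 = 0)

int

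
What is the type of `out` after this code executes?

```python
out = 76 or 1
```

'or' returns the first truthy value (76, which is int)

int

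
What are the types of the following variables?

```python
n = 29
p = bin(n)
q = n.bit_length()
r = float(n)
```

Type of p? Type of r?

bin() returns str; float() returns float

str, float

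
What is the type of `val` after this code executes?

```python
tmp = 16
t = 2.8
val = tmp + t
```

int + float returns float (16 + 2.8 = 18.8)

float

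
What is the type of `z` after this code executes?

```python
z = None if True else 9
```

Ternary: condition is True, if branch (None) taken → NoneType

NoneType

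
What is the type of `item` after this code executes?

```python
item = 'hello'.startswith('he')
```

str.startswith() returns bool

bool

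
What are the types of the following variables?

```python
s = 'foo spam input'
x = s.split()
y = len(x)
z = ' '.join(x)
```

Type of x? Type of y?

str.split() returns list; len() returns int

list, int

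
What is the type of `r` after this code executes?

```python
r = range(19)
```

range() returns a range object

range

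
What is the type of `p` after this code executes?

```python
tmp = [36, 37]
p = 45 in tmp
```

'in' operator returns bool

bool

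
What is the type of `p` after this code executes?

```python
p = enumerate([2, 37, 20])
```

enumerate() returns an enumerate iterator object

enumerate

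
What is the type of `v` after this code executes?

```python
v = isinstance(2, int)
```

isinstance() returns bool

bool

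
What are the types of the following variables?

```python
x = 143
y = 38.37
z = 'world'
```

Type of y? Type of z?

y is float; z is str

float, str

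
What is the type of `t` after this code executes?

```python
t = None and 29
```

'and' returns first falsy value (None)

NoneType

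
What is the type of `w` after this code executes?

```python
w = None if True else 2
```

Ternary: condition is True, if branch (None) taken → NoneType

NoneType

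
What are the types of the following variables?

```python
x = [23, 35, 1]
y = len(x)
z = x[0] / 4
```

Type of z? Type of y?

int / int returns float; len() returns int

float, int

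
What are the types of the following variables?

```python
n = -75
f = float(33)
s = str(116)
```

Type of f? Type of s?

f is float; s is str

float, str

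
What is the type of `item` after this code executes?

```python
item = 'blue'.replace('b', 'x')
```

str.replace() returns str

str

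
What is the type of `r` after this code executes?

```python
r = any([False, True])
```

any() returns bool

bool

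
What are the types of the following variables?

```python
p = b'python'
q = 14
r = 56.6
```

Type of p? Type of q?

p is bytes; q is int

bytes, int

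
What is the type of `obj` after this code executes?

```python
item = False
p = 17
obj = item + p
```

bool + int returns int (False is 0, so 0 + 17 = 17)

int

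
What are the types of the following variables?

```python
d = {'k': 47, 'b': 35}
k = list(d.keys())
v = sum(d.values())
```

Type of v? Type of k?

sum of int values returns int; list(...) returns list

int, list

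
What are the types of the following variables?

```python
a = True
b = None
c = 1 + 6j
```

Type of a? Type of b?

a is bool; b is NoneType

bool, NoneType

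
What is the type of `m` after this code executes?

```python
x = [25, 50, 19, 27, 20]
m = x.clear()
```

list.clear() returns None

NoneType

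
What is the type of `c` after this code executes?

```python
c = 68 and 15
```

'and' returns the last value when all truthy (15, which is int)

int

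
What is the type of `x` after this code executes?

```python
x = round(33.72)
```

round() with no ndigits arg returns int

int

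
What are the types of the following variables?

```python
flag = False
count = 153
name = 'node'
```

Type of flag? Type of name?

flag is bool; name is str

bool, str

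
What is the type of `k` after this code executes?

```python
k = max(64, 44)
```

max() of ints returns int

int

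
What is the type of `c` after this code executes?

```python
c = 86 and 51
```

'and' returns the last value when all truthy (51, which is int)

int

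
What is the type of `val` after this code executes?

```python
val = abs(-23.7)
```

abs() of float returns float

float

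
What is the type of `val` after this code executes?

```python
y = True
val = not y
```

'not' always returns bool

bool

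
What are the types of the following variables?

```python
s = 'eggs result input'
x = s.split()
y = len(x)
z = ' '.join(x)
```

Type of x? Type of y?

str.split() returns list; len() returns int

list, int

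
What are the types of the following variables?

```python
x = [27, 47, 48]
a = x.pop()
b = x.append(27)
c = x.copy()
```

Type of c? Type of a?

list.copy() returns list; list.pop() returns the element (int)

list, int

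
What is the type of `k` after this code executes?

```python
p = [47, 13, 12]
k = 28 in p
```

'in' operator returns bool

bool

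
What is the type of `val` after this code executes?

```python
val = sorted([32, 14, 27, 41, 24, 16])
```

sorted() always returns list

list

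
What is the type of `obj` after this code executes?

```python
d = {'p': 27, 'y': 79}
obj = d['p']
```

Accessing dict[str, int] with key 'p' returns int value 27

int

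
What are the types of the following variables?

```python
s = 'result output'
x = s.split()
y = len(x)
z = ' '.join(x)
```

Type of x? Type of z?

str.split() returns list; str.join() returns str

list, str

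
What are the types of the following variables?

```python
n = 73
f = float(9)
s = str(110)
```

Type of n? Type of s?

n is int; s is str

int, str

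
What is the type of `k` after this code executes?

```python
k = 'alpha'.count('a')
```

str.count() returns int

int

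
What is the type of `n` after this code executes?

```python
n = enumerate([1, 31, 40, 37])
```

enumerate() returns an enumerate iterator object

enumerate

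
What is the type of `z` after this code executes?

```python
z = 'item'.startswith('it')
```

str.startswith() returns bool

bool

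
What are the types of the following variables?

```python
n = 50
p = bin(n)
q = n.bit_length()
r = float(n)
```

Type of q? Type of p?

int.bit_length() returns int; bin() returns str

int, str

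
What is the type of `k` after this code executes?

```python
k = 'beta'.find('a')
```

str.find() returns int (index, or -1)

int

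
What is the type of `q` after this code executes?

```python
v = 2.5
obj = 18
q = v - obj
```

float - int returns float (2.5 - 18 = -15.5)

float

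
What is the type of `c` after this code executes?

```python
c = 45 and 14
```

'and' returns the last value when all truthy (14, which is int)

int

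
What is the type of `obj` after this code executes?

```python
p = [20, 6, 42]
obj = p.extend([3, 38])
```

list.extend() returns None

NoneType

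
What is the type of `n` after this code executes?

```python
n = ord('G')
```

ord() returns int (Unicode code point)

int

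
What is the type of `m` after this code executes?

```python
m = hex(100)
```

hex() returns str representation

str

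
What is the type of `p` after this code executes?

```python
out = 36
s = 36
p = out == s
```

Equality comparison returns bool

bool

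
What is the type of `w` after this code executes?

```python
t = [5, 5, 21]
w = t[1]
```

Indexing a list of ints returns int (t[1] = 5)

int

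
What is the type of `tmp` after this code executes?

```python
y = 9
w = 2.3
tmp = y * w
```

int * float returns float (9 * 2.3 = 20.7)

float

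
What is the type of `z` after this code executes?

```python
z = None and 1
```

'and' returns first falsy value (None)

NoneType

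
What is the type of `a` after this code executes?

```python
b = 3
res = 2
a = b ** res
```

int ** positive int returns int (3 ** 2 = 9)

int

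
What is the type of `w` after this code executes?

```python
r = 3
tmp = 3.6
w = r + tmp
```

int + float returns float (3 + 3.6 = 6.6)

float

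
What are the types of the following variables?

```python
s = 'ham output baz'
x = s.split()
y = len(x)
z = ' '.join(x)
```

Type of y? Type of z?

len() returns int; str.join() returns str

int, str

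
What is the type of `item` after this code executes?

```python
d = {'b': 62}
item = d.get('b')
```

dict.get() returns the value (int) when key is found

int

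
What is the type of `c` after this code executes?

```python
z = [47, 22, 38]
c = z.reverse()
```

list.reverse() returns None

NoneType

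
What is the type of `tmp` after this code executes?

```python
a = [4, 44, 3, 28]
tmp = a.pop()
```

list.pop() returns the popped element (int here)

int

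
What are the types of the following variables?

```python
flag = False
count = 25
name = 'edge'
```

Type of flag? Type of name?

flag is bool; name is str

bool, str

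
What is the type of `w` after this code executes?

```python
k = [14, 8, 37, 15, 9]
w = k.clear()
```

list.clear() returns None

NoneType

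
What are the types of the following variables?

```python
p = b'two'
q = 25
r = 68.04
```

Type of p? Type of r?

p is bytes; r is float

bytes, float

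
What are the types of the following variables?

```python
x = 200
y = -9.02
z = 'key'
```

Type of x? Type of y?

x is int; y is float

int, float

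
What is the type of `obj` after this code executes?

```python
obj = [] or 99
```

'or' returns first truthy value (99, which is int)

int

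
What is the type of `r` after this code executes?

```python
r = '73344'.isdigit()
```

str.isdigit() returns bool

bool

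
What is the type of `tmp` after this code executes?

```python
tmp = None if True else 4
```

Ternary: condition is True, if branch (None) taken → NoneType

NoneType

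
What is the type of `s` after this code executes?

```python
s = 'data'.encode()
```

str.encode() returns bytes

bytes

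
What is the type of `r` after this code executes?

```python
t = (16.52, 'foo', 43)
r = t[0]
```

Index 0 of tuple is 16.52 which is float

float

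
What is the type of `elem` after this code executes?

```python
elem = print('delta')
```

print() returns None

NoneType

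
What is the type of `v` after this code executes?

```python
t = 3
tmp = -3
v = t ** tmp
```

int ** negative int returns float

float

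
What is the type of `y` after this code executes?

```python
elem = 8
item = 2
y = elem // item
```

int // int returns int (8 // 2 = 4)

int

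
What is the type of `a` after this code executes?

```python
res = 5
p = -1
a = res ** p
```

int ** negative int returns float

float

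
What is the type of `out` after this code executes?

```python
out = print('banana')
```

print() returns None

NoneType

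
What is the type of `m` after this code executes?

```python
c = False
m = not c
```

'not' always returns bool

bool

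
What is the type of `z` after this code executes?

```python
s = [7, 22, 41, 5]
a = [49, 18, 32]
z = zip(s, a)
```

zip() returns a zip iterator object

zip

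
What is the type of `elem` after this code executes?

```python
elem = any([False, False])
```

any() returns bool

bool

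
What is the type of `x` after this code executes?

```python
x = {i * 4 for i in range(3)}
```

A set comprehension {expr for x in iterable} produces a set

set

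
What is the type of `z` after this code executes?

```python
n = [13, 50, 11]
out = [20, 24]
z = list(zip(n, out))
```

list(zip(...)) returns a list of tuples

list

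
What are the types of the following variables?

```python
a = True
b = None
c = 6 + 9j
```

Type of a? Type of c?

a is bool; c is complex

bool, complex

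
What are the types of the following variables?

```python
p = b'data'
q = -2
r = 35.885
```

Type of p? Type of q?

p is bytes; q is int

bytes, int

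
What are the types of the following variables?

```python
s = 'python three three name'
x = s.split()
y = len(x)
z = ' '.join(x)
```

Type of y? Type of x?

len() returns int; str.split() returns list

int, list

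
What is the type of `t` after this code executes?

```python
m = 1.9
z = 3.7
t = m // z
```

float // float returns float (floor division preserves float type)

float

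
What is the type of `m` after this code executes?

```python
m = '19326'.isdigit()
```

str.isdigit() returns bool

bool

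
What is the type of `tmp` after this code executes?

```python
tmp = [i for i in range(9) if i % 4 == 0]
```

A list comprehension [...] produces a list

list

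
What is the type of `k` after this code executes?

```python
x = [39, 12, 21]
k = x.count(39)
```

list.count() returns int

int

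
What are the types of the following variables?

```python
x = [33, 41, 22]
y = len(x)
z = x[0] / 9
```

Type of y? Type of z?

len() returns int; int / int returns float

int, float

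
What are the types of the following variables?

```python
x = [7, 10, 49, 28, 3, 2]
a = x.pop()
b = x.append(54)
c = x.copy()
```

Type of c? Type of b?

list.copy() returns list; list.append() returns None

list, NoneType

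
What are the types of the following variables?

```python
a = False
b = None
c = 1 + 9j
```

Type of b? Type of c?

b is NoneType; c is complex

NoneType, complex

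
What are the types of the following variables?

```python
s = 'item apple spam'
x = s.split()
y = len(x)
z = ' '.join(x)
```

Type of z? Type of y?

str.join() returns str; len() returns int

str, int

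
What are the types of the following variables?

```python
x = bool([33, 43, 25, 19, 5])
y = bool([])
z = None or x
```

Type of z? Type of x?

None or <bool> returns the bool; bool() returns bool

bool, bool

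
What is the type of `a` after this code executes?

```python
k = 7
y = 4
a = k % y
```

int % int returns int (7 % 4 = 3)

int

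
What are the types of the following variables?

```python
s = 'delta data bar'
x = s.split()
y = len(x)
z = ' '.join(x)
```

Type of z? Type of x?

str.join() returns str; str.split() returns list

str, list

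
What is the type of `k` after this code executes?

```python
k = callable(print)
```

callable() returns bool

bool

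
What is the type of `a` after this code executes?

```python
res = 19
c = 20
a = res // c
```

int // int returns int (19 // 20 = 0)

int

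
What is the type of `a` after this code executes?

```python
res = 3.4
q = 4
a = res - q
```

float - int returns float (3.4 - 4 = -0.6)

float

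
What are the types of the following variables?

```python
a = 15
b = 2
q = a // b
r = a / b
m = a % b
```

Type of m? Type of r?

int % int returns int; int / int returns float

int, float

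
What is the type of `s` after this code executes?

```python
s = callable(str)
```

callable() returns bool

bool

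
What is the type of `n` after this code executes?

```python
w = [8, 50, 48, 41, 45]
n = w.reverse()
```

list.reverse() returns None

NoneType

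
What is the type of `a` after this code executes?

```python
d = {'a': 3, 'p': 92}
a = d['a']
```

Accessing dict[str, int] with key 'a' returns int value 3

int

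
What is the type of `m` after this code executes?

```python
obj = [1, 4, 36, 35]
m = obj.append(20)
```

list.append() returns None (mutates in place)

NoneType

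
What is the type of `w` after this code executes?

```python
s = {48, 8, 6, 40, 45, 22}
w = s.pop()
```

Popping from a set of ints returns int

int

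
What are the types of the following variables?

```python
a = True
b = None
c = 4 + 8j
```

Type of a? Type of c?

a is bool; c is complex

bool, complex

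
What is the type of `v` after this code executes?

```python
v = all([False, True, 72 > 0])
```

all() returns bool

bool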